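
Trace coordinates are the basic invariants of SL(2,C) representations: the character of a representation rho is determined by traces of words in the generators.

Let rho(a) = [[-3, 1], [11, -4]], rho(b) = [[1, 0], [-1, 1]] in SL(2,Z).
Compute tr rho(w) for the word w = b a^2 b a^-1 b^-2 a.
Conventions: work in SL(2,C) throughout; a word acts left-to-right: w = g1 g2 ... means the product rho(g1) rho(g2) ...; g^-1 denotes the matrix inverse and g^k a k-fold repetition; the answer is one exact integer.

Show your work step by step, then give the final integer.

rho(b) = [[1, 0], [-1, 1]]
... * rho(a) = [[-3, 1], [11, -4]]  ->  [[-3, 1], [14, -5]]
... * rho(a) = [[-3, 1], [11, -4]]  ->  [[20, -7], [-97, 34]]
... * rho(b) = [[1, 0], [-1, 1]]  ->  [[27, -7], [-131, 34]]
... * rho(a^-1) = [[-4, -1], [-11, -3]]  ->  [[-31, -6], [150, 29]]
... * rho(b^-1) = [[1, 0], [1, 1]]  ->  [[-37, -6], [179, 29]]
... * rho(b^-1) = [[1, 0], [1, 1]]  ->  [[-43, -6], [208, 29]]
... * rho(a) = [[-3, 1], [11, -4]]  ->  [[63, -19], [-305, 92]]
tr = 63 + 92 = 155

155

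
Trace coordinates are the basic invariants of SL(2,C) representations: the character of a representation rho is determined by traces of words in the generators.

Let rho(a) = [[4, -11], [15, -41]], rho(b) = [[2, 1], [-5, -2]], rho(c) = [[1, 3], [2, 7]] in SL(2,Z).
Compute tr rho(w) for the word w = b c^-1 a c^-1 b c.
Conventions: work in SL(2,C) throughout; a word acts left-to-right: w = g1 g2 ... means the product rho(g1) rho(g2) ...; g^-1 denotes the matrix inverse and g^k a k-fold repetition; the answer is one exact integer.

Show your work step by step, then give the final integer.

rho(b) = [[2, 1], [-5, -2]]
... * rho(c^-1) = [[7, -3], [-2, 1]]  ->  [[12, -5], [-31, 13]]
... * rho(a) = [[4, -11], [15, -41]]  ->  [[-27, 73], [71, -192]]
... * rho(c^-1) = [[7, -3], [-2, 1]]  ->  [[-335, 154], [881, -405]]
... * rho(b) = [[2, 1], [-5, -2]]  ->  [[-1440, -643], [3787, 1691]]
... * rho(c) = [[1, 3], [2, 7]]  ->  [[-2726, -8821], [7169, 23198]]
tr = -2726 + 23198 = 20472

20472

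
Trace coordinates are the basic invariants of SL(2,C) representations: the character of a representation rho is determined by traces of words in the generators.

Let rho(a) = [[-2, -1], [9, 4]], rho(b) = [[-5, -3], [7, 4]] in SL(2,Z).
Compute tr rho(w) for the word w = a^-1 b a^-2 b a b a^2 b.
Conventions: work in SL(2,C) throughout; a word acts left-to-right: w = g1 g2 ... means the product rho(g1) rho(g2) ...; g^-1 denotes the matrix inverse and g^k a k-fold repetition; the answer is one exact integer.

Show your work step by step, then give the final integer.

9358

rho(a^-1) = [[4, 1], [-9, -2]]
... * rho(b) = [[-5, -3], [7, 4]]  ->  [[-13, -8], [31, 19]]
... * rho(a^-1) = [[4, 1], [-9, -2]]  ->  [[20, 3], [-47, -7]]
... * rho(a^-1) = [[4, 1], [-9, -2]]  ->  [[53, 14], [-125, -33]]
... * rho(b) = [[-5, -3], [7, 4]]  ->  [[-167, -103], [394, 243]]
... * rho(a) = [[-2, -1], [9, 4]]  ->  [[-593, -245], [1399, 578]]
... * rho(b) = [[-5, -3], [7, 4]]  ->  [[1250, 799], [-2949, -1885]]
... * rho(a) = [[-2, -1], [9, 4]]  ->  [[4691, 1946], [-11067, -4591]]
... * rho(a) = [[-2, -1], [9, 4]]  ->  [[8132, 3093], [-19185, -7297]]
... * rho(b) = [[-5, -3], [7, 4]]  ->  [[-19009, -12024], [44846, 28367]]
tr = -19009 + 28367 = 9358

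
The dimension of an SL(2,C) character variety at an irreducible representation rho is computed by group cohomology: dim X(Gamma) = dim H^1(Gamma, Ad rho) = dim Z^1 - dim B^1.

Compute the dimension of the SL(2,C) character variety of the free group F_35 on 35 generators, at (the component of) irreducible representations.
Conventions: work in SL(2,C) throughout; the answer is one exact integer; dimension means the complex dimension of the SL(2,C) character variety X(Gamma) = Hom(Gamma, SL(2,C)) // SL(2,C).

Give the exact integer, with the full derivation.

The free group F_35: 35 generators, no relators.
A cocycle picks one sl_2 vector per generator freely, giving dim Z^1 = 3*35 = 105.
Irreducibility makes the coboundary map sl_2 -> Z^1 injective (trivial centralizer), so dim B^1 = 3.
dim X = dim H^1 = dim Z^1 - dim B^1 = 105 - 3 = 102.

102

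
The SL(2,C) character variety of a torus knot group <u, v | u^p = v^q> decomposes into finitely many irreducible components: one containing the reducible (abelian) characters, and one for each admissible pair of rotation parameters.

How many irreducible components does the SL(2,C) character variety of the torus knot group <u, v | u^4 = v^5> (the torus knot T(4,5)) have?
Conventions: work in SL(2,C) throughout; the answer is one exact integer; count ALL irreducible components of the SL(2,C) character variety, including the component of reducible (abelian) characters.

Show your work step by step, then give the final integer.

7

For T(4,5): irreducibility forces the central element u^4 = v^5 to one of +I, -I.
So on each irreducible component the traces are pinned: tr(u) = 2*cos(pi*alpha/4) with 1 <= alpha <= 3, tr(v) = 2*cos(pi*beta/5) with 1 <= beta <= 4.
The two central values (-1)^alpha I and (-1)^beta I must be the same matrix, so alpha and beta share a parity.
Enumerate parity-matched pairs: 2*2 odd-odd plus 1*2 even-even gives 6.
components with irreducible characters: 6; plus the single component of reducible (abelian) characters: total 7.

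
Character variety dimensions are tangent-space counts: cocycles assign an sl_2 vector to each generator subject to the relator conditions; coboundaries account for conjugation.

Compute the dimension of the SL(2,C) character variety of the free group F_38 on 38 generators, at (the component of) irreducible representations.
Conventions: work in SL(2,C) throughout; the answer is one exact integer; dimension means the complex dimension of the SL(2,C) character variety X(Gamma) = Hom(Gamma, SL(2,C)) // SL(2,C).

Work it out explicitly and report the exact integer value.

Gamma = F_38 has 38 generators and no relators.
A cocycle picks one sl_2 vector per generator freely, giving dim Z^1 = 3*38 = 114.
Irreducibility makes the coboundary map sl_2 -> Z^1 injective (trivial centralizer), so dim B^1 = 3.
Therefore dim X = 114 - 3 = 111.

111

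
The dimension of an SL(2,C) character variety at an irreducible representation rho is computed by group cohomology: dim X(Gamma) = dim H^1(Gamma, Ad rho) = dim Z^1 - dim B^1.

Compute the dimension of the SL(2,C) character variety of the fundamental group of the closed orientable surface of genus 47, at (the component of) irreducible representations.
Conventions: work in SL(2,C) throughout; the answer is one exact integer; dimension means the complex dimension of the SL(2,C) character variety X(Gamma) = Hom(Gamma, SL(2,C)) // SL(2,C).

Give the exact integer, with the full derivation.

276

The genus-47 surface group: 2g = 94 generators, one relator prod [a_i, b_i].
Unconstrained cocycle data is one sl_2 vector per generator (282 dimensions), cut by the relator condition d_2(z) = 0.
At an irreducible rho, H^2 = coker(d_2) vanishes (Poincare duality: H^2 is dual to H^0 = invariants = 0), so d_2 is surjective onto sl_2 and dim Z^1 = 282 - 3 = 279.
As always at irreducible rho, dim B^1 = 3.
dim H^1 = 279 - 3 = 276 = dim X.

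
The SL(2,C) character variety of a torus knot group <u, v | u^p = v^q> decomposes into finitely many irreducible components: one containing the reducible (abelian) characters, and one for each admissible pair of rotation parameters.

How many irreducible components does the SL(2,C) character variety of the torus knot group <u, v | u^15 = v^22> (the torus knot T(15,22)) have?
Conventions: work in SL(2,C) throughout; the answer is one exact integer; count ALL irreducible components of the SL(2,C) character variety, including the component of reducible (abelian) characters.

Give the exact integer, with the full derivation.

148

Gamma = < u, v | u^15 = v^22 > (torus knot T(15,22)); the central element u^15 = v^22 acts as +I or -I in any irreducible SL(2,C) representation.
So on each irreducible component the traces are pinned: tr(u) = 2*cos(pi*alpha/15) with 1 <= alpha <= 14, tr(v) = 2*cos(pi*beta/22) with 1 <= beta <= 21.
u^15 = (-1)^alpha I and v^22 = (-1)^beta I must agree, so alpha and beta have equal parity.
Counting: 7 odd alphas x 11 odd betas + 7 even alphas x 10 even betas = 77 + 70 = 147.
That is 147 components of irreducible characters, and with the reducible (abelian) component the total is 148.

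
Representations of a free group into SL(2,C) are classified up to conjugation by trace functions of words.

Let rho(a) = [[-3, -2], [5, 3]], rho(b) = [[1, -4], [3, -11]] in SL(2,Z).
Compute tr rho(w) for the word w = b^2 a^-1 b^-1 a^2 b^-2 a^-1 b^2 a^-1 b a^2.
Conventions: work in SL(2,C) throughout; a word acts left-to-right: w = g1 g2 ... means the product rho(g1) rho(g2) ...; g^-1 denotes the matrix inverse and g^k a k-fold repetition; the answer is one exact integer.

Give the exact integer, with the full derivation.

23941883420

rho(b) = [[1, -4], [3, -11]]
... * rho(b) = [[1, -4], [3, -11]]  ->  [[-11, 40], [-30, 109]]
... * rho(a^-1) = [[3, 2], [-5, -3]]  ->  [[-233, -142], [-635, -387]]
... * rho(b^-1) = [[-11, 4], [-3, 1]]  ->  [[2989, -1074], [8146, -2927]]
... * rho(a) = [[-3, -2], [5, 3]]  ->  [[-14337, -9200], [-39073, -25073]]
... * rho(a) = [[-3, -2], [5, 3]]  ->  [[-2989, 1074], [-8146, 2927]]
... * rho(b^-1) = [[-11, 4], [-3, 1]]  ->  [[29657, -10882], [80825, -29657]]
... * rho(b^-1) = [[-11, 4], [-3, 1]]  ->  [[-293581, 107746], [-800104, 293643]]
... * rho(a^-1) = [[3, 2], [-5, -3]]  ->  [[-1419473, -910400], [-3868527, -2481137]]
... * rho(b) = [[1, -4], [3, -11]]  ->  [[-4150673, 15692292], [-11311938, 42766615]]
... * rho(b) = [[1, -4], [3, -11]]  ->  [[42926203, -156012520], [116987907, -425185013]]
... * rho(a^-1) = [[3, 2], [-5, -3]]  ->  [[908841209, 553889966], [2476888786, 1509530853]]
... * rho(b) = [[1, -4], [3, -11]]  ->  [[2570511107, -9728154462], [7005481345, -26512394527]]
... * rho(a) = [[-3, -2], [5, 3]]  ->  [[-56352305631, -34325485600], [-153578416670, -93548146271]]
... * rho(a) = [[-3, -2], [5, 3]]  ->  [[-2570511107, 9728154462], [-7005481345, 26512394527]]
tr = -2570511107 + 26512394527 = 23941883420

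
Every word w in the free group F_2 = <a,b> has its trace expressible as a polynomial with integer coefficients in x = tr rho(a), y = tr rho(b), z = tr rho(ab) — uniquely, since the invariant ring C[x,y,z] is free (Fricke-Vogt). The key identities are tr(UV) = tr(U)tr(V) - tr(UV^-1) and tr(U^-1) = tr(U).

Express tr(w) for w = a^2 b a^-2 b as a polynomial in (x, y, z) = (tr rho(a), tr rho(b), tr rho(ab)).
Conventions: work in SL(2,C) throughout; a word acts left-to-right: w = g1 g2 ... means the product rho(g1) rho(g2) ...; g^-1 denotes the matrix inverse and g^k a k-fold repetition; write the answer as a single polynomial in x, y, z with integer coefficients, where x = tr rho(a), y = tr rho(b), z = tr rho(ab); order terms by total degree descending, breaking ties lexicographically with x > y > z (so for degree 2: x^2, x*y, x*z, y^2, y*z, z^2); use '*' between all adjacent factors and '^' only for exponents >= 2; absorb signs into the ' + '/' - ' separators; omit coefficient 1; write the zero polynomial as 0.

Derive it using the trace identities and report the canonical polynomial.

trace(a^2 b) = trace(a) * trace(b a) - trace(b)   [square of a] = x*z - y
use: trace(a^2) = trace(a) * trace(a) - trace(1)   [square of a] = x^2 - 2
trace(b a^2 b) = trace(b) * trace(a^2 b) - trace(a^2)   [square of b] = x*y*z - x^2 - y^2 + 2
apply: trace(b a b a) = trace(b a) * trace(b a) - trace(1)   [split at a repeated b] = z^2 - 2
trace(b a b) = trace(b) * trace(a b) - trace(a)   [square of b] = y*z - x
trace(b a^2 b a) = trace(a) * trace(b a b a) - trace(b a b)   [square of a] = x*z^2 - y*z - x
apply: trace(a^-1 b a^2 b) = trace(b a^2 b) * trace(a) - trace(b a^2 b a)   [inverse elimination on a] = x^2*y*z - x^3 - x*y^2 - x*z^2 + y*z + 3*x
apply: trace(a^2 b a^-2 b) = trace(a^-1 b a^2 b) * trace(a) - trace(a^-1 b a^2 b a)   [inverse elimination on a] = x^3*y*z - x^4 - x^2*y^2 - x^2*z^2 + 4*x^2 + y^2 - 2

x^3*y*z - x^4 - x^2*y^2 - x^2*z^2 + 4*x^2 + y^2 - 2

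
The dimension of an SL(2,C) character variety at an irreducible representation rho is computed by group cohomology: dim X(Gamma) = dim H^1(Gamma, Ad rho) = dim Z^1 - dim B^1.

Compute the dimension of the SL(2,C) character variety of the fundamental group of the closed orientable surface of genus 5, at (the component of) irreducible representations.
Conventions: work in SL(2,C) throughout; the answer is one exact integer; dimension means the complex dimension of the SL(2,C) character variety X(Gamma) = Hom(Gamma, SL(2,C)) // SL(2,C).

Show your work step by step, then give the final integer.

pi_1 of the closed genus-5 surface has 10 generators bound by the single product-of-commutators relator.
Unconstrained cocycle data is one sl_2 vector per generator (30 dimensions), cut by the relator condition d_2(z) = 0.
At an irreducible rho, H^2 = coker(d_2) vanishes (Poincare duality: H^2 is dual to H^0 = invariants = 0), so d_2 is surjective onto sl_2 and dim Z^1 = 30 - 3 = 27.
dim B^1 = 3 (coboundaries, injective at irreducible rho).
dim H^1 = 27 - 3 = 24 = dim X.

24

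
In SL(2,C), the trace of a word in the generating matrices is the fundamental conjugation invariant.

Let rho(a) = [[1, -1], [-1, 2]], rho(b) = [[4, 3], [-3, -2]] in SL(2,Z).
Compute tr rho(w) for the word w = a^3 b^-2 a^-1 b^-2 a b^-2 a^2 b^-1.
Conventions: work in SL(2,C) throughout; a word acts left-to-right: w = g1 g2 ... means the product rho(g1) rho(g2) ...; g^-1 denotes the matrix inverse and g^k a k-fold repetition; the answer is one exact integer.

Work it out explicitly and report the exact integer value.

rho(a) = [[1, -1], [-1, 2]]
... * rho(a) = [[1, -1], [-1, 2]]  ->  [[2, -3], [-3, 5]]
... * rho(a) = [[1, -1], [-1, 2]]  ->  [[5, -8], [-8, 13]]
... * rho(b^-1) = [[-2, -3], [3, 4]]  ->  [[-34, -47], [55, 76]]
... * rho(b^-1) = [[-2, -3], [3, 4]]  ->  [[-73, -86], [118, 139]]
... * rho(a^-1) = [[2, 1], [1, 1]]  ->  [[-232, -159], [375, 257]]
... * rho(b^-1) = [[-2, -3], [3, 4]]  ->  [[-13, 60], [21, -97]]
... * rho(b^-1) = [[-2, -3], [3, 4]]  ->  [[206, 279], [-333, -451]]
... * rho(a) = [[1, -1], [-1, 2]]  ->  [[-73, 352], [118, -569]]
... * rho(b^-1) = [[-2, -3], [3, 4]]  ->  [[1202, 1627], [-1943, -2630]]
... * rho(b^-1) = [[-2, -3], [3, 4]]  ->  [[2477, 2902], [-4004, -4691]]
... * rho(a) = [[1, -1], [-1, 2]]  ->  [[-425, 3327], [687, -5378]]
... * rho(a) = [[1, -1], [-1, 2]]  ->  [[-3752, 7079], [6065, -11443]]
... * rho(b^-1) = [[-2, -3], [3, 4]]  ->  [[28741, 39572], [-46459, -63967]]
tr = 28741 + -63967 = -35226

-35226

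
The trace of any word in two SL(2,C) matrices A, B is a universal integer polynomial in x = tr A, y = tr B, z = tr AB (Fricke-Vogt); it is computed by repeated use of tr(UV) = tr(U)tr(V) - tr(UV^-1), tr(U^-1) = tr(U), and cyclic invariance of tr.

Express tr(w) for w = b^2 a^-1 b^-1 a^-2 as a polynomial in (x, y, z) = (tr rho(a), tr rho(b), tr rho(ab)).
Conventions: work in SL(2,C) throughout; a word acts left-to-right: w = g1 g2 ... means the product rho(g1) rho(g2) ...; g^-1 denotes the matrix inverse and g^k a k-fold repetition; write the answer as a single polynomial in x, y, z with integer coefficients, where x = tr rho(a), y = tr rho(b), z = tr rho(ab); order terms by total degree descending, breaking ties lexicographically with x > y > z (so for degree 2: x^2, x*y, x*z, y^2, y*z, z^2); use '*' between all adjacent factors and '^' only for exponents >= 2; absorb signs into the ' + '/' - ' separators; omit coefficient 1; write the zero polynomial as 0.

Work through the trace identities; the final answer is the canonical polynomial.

x^2*y^2*z - x*y^3 - x*y*z^2 - x^2*z + 2*x*y + z

use: trace(b^2) = trace(b)*trace(b) - trace(1)  (reduce the b square) = y^2 - 2
trace(b^2 a) = trace(b)*trace(a b) - trace(a)  (reduce the b square) = y*z - x
apply: trace(b^2 a^-1) = trace(b^2)*trace(a) - trace(b^2 a)  (eliminate a^-1) = x*y^2 - y*z - x
trace(a^-1 b^2 a^-1) = trace(b^2 a^-1)*trace(a) - trace(b^2)  (eliminate a^-1) = x^2*y^2 - x*y*z - x^2 - y^2 + 2
apply: trace(b^3) = trace(b)*trace(b^2) - trace(b)  (reduce the b square) = y^3 - 3*y
apply: trace(b^3 a) = trace(b)*trace(b a b) - trace(b a)  (reduce the b square) = y^2*z - x*y - z
trace(b a^-1 b^2) = trace(b^3)*trace(a) - trace(b^3 a)  (eliminate a^-1) = x*y^3 - y^2*z - 2*x*y + z
apply: trace(a b a b) = trace(a b)*trace(a b) - trace(1)  (split on a) = z^2 - 2
trace(a b a) = trace(a)*trace(b a) - trace(b)  (reduce the a square) = x*z - y
apply: trace(b^2 a b a) = trace(b)*trace(a b a b) - trace(a b a)  (reduce the b square) = y*z^2 - x*z - y
trace(b a^-1 b^2 a) = trace(b^2 a b)*trace(a) - trace(b^2 a b a)  (eliminate a^-1) = x*y^2*z - x^2*y - y*z^2 + y
trace(a^-1 b^2 a^-1 b) = trace(b a^-1 b^2)*trace(a) - trace(b a^-1 b^2 a)  (eliminate a^-1) = x^2*y^3 - 2*x*y^2*z - x^2*y + y*z^2 + x*z - y
use: trace(a^-1 b^2 a^-1 b^-1) = trace(a^-1 b^2 a^-1)*trace(b) - trace(a^-1 b^2 a^-1 b)  (eliminate b^-1) = x*y^2*z - y^3 - y*z^2 - x*z + 3*y
trace(b a^-1) = trace(b)*trace(a) - trace(b a)  (eliminate a^-1) = x*y - z
apply: trace(b^2 a^-1 b^-1 a^-2) = trace(a^-1 b^2 a^-1 b^-1)*trace(a) - trace(a^-1 b^2 a^-1 b^-1 a)  (eliminate a^-1) = x^2*y^2*z - x*y^3 - x*y*z^2 - x^2*z + 2*x*y + z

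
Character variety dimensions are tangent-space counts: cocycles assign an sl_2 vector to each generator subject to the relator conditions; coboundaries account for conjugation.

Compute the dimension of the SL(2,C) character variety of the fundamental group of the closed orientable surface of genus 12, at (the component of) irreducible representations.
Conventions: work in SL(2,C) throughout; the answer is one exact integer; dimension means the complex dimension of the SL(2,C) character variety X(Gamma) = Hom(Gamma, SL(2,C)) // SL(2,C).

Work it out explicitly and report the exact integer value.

66

The genus-12 surface group: 2g = 24 generators, one relator prod [a_i, b_i].
A cocycle assigns one sl_2 vector per generator subject to the relator condition d_2(z) = 0: dim of the unconstrained space is 3*2g = 72.
d_2 is surjective at irreducible rho (its cokernel H^2 is dual to H^0 = 0), so dim Z^1 = 72 - 3 = 69.
dim B^1 = 3 (coboundaries, injective at irreducible rho).
dim X = dim H^1 = 69 - 3 = 66.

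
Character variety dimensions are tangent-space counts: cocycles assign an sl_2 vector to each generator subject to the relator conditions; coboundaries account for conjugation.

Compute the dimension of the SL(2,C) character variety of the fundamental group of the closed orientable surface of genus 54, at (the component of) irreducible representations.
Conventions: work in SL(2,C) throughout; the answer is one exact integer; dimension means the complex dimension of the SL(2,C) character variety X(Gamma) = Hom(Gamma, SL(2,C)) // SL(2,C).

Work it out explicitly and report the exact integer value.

318

The genus-54 surface group: 2g = 108 generators, one relator prod [a_i, b_i].
Before the relator condition, cocycle space has dim 3*108 = 324.
d_2 is surjective at irreducible rho (its cokernel H^2 is dual to H^0 = 0), so dim Z^1 = 324 - 3 = 321.
Coboundaries contribute dim B^1 = 3 (injective at irreducible rho).
dim X = dim H^1 = 321 - 3 = 318.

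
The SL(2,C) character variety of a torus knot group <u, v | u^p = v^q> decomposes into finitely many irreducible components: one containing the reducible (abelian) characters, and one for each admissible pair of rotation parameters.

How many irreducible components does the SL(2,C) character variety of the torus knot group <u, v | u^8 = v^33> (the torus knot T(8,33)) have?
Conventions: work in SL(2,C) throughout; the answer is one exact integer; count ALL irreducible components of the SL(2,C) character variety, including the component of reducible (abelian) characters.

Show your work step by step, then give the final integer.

Gamma = < u, v | u^8 = v^33 > (torus knot T(8,33)); the central element u^8 = v^33 acts as +I or -I in any irreducible SL(2,C) representation.
This locks tr(u) to 2*cos(pi*alpha/8), alpha in 1..7, and tr(v) to 2*cos(pi*beta/33), beta in 1..32, on each component of irreducible characters.
The two central values (-1)^alpha I and (-1)^beta I must be the same matrix, so alpha and beta share a parity.
Counting: 4 odd alphas x 16 odd betas + 3 even alphas x 16 even betas = 64 + 48 = 112.
components with irreducible characters: 112; plus the single component of reducible (abelian) characters: total 113.

113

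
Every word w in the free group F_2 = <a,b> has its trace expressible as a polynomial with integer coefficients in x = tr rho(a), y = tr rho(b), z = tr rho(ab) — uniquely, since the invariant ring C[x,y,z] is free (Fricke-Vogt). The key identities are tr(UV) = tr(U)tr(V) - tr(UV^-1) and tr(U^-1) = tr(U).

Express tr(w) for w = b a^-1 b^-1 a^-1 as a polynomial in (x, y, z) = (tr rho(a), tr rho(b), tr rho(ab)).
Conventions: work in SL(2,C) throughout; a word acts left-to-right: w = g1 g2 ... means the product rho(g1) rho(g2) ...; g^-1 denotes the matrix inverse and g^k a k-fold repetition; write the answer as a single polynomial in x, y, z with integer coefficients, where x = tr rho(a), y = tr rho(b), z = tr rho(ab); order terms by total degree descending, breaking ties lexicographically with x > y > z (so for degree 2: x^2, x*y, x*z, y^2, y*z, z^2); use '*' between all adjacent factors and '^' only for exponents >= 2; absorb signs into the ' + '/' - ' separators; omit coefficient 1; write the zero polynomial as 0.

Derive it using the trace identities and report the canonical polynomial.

x*y*z - y^2 - z^2 + 2

trace(b a^-1) = trace(b) * trace(a) - trace(b a)  (eliminate a^-1) = x*y - z
trace(a^-1 b a^-1) = trace(b a^-1) * trace(a) - trace(b)  (eliminate a^-1) = x^2*y - x*z - y
trace(b^2) = trace(b) * trace(b) - trace(1)  (reduce the b square) = y^2 - 2
trace(b^2 a) = trace(b) * trace(a b) - trace(a)  (reduce the b square) = y*z - x
trace(b a^-1 b) = trace(b^2) * trace(a) - trace(b^2 a)  (eliminate a^-1) = x*y^2 - y*z - x
trace(b a b a) = trace(a b) * trace(a b) - trace(1)  (split on a) = z^2 - 2
trace(b a^-1 b a) = trace(b a b) * trace(a) - trace(b a b a)  (eliminate a^-1) = x*y*z - x^2 - z^2 + 2
trace(a^-1 b a^-1 b) = trace(b a^-1 b) * trace(a) - trace(b a^-1 b a)  (eliminate a^-1) = x^2*y^2 - 2*x*y*z + z^2 - 2
trace(b a^-1 b^-1 a^-1) = trace(a^-1 b a^-1) * trace(b) - trace(a^-1 b a^-1 b)  (eliminate b^-1) = x*y*z - y^2 - z^2 + 2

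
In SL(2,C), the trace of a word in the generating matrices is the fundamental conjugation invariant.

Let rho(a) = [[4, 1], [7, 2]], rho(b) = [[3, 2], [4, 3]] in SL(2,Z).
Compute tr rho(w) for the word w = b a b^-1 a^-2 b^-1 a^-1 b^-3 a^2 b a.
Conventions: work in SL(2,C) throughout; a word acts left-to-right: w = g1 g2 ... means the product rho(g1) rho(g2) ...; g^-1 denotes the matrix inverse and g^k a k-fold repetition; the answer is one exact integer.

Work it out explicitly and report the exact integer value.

rho(b) = [[3, 2], [4, 3]]
... * rho(a) = [[4, 1], [7, 2]]  ->  [[26, 7], [37, 10]]
... * rho(b^-1) = [[3, -2], [-4, 3]]  ->  [[50, -31], [71, -44]]
... * rho(a^-1) = [[2, -1], [-7, 4]]  ->  [[317, -174], [450, -247]]
... * rho(a^-1) = [[2, -1], [-7, 4]]  ->  [[1852, -1013], [2629, -1438]]
... * rho(b^-1) = [[3, -2], [-4, 3]]  ->  [[9608, -6743], [13639, -9572]]
... * rho(a^-1) = [[2, -1], [-7, 4]]  ->  [[66417, -36580], [94282, -51927]]
... * rho(b^-1) = [[3, -2], [-4, 3]]  ->  [[345571, -242574], [490554, -344345]]
... * rho(b^-1) = [[3, -2], [-4, 3]]  ->  [[2007009, -1418864], [2849042, -2014143]]
... * rho(b^-1) = [[3, -2], [-4, 3]]  ->  [[11696483, -8270610], [16603698, -11740513]]
... * rho(a) = [[4, 1], [7, 2]]  ->  [[-11108338, -4844737], [-15768799, -6877328]]
... * rho(a) = [[4, 1], [7, 2]]  ->  [[-78346511, -20797812], [-111216492, -29523455]]
... * rho(b) = [[3, 2], [4, 3]]  ->  [[-318230781, -219086458], [-451743296, -311003349]]
... * rho(a) = [[4, 1], [7, 2]]  ->  [[-2806528330, -756403697], [-3983996627, -1073749994]]
tr = -2806528330 + -1073749994 = -3880278324

-3880278324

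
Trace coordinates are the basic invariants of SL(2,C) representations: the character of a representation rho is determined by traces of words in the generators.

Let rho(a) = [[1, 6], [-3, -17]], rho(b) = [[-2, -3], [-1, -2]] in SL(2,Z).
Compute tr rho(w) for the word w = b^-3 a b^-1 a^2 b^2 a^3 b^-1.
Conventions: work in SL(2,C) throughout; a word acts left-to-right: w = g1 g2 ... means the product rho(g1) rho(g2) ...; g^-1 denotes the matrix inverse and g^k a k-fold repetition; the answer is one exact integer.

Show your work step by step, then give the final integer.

rho(b^-1) = [[-2, 3], [1, -2]]
... * rho(b^-1) = [[-2, 3], [1, -2]]  ->  [[7, -12], [-4, 7]]
... * rho(b^-1) = [[-2, 3], [1, -2]]  ->  [[-26, 45], [15, -26]]
... * rho(a) = [[1, 6], [-3, -17]]  ->  [[-161, -921], [93, 532]]
... * rho(b^-1) = [[-2, 3], [1, -2]]  ->  [[-599, 1359], [346, -785]]
... * rho(a) = [[1, 6], [-3, -17]]  ->  [[-4676, -26697], [2701, 15421]]
... * rho(a) = [[1, 6], [-3, -17]]  ->  [[75415, 425793], [-43562, -245951]]
... * rho(b) = [[-2, -3], [-1, -2]]  ->  [[-576623, -1077831], [333075, 622588]]
... * rho(b) = [[-2, -3], [-1, -2]]  ->  [[2231077, 3885531], [-1288738, -2244401]]
... * rho(a) = [[1, 6], [-3, -17]]  ->  [[-9425516, -52667565], [5444465, 30422389]]
... * rho(a) = [[1, 6], [-3, -17]]  ->  [[148577179, 838795509], [-85822702, -484513823]]
... * rho(a) = [[1, 6], [-3, -17]]  ->  [[-2367809348, -13368060579], [1367718767, 7721798779]]
... * rho(b^-1) = [[-2, 3], [1, -2]]  ->  [[-8632441883, 19632693114], [4986361245, -11340441257]]
tr = -8632441883 + -11340441257 = -19972883140

-19972883140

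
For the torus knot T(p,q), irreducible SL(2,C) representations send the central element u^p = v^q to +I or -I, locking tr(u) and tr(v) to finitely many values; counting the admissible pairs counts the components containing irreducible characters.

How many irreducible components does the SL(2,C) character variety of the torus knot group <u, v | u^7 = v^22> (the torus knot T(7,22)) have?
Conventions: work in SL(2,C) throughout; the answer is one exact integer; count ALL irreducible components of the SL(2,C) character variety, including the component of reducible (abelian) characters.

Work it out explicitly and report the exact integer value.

64

For T(7,22): irreducibility forces the central element u^7 = v^22 to one of +I, -I.
So on each irreducible component the traces are pinned: tr(u) = 2*cos(pi*alpha/7) with 1 <= alpha <= 6, tr(v) = 2*cos(pi*beta/22) with 1 <= beta <= 21.
Consistency of u^7 = (-1)^alpha I with v^22 = (-1)^beta I forces alpha = beta (mod 2).
count pairs: odd alpha (3 choices) x odd beta (11), plus even alpha (3) x even beta (10): 3*11 + 3*10 = 63.
That is 63 components of irreducible characters, and with the reducible (abelian) component the total is 64.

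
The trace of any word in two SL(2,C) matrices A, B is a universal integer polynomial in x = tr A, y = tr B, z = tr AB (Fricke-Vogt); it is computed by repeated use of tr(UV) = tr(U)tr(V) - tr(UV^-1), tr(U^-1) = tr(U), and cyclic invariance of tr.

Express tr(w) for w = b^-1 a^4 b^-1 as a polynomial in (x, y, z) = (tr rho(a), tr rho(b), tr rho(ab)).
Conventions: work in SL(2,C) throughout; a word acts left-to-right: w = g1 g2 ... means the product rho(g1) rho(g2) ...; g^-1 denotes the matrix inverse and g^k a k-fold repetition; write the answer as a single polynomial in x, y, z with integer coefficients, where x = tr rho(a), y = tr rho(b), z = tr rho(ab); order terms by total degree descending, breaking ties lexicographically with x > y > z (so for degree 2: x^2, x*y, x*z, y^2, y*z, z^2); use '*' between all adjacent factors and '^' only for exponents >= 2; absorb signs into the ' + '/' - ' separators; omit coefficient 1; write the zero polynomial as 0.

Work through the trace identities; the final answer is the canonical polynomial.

x^4*y^2 - x^3*y*z - x^4 - 3*x^2*y^2 + 2*x*y*z + 4*x^2 + y^2 - 2

reduce: tr(a^2) = tr(a) tr(a) - tr(1) = x^2 - 2
reduce: tr(a^3) = tr(a) tr(a^2) - tr(a) = x^3 - 3*x
so tr(a^4) = tr(a) tr(a^3) - tr(a^2) = x^4 - 4*x^2 + 2
tr(b a^2) = tr(a) tr(b a) - tr(b) = x*z - y
reduce: tr(a b a^2) = tr(a) tr(b a^2) - tr(b a) = x^2*z - x*y - z
tr(a^4 b) = tr(a) tr(a b a^2) - tr(a b a) = x^3*z - x^2*y - 2*x*z + y
reduce: tr(a^4 b^-1) = tr(a^4) tr(b) - tr(a^4 b) = x^4*y - x^3*z - 3*x^2*y + 2*x*z + y
reduce: tr(b^-1 a^4 b^-1) = tr(a^4 b^-1) tr(b) - tr(a^4) = x^4*y^2 - x^3*y*z - x^4 - 3*x^2*y^2 + 2*x*y*z + 4*x^2 + y^2 - 2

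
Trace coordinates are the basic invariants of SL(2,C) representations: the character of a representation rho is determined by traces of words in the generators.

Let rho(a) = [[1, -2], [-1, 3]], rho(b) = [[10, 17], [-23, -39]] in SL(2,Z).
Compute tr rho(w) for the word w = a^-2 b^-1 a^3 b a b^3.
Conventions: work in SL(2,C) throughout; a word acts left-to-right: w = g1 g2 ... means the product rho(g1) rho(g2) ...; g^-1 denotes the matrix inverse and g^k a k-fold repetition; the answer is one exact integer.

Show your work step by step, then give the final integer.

rho(a^-1) = [[3, 2], [1, 1]]
... * rho(a^-1) = [[3, 2], [1, 1]]  ->  [[11, 8], [4, 3]]
... * rho(b^-1) = [[-39, -17], [23, 10]]  ->  [[-245, -107], [-87, -38]]
... * rho(a) = [[1, -2], [-1, 3]]  ->  [[-138, 169], [-49, 60]]
... * rho(a) = [[1, -2], [-1, 3]]  ->  [[-307, 783], [-109, 278]]
... * rho(a) = [[1, -2], [-1, 3]]  ->  [[-1090, 2963], [-387, 1052]]
... * rho(b) = [[10, 17], [-23, -39]]  ->  [[-79049, -134087], [-28066, -47607]]
... * rho(a) = [[1, -2], [-1, 3]]  ->  [[55038, -244163], [19541, -86689]]
... * rho(b) = [[10, 17], [-23, -39]]  ->  [[6166129, 10458003], [2189257, 3713068]]
... * rho(b) = [[10, 17], [-23, -39]]  ->  [[-178872779, -303037924], [-63507994, -107592283]]
... * rho(b) = [[10, 17], [-23, -39]]  ->  [[5181144462, 8777641793], [1839542569, 3116463139]]
tr = 5181144462 + 3116463139 = 8297607601

8297607601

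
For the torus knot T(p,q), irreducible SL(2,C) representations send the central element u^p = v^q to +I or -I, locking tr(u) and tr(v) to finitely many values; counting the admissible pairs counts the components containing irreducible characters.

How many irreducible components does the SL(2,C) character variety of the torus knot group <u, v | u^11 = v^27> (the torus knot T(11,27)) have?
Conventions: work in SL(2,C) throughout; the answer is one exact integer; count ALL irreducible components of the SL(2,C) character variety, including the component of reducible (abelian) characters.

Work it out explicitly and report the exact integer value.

For T(11,27): irreducibility forces the central element u^11 = v^27 to one of +I, -I.
So on each irreducible component the traces are pinned: tr(u) = 2*cos(pi*alpha/11) with 1 <= alpha <= 10, tr(v) = 2*cos(pi*beta/27) with 1 <= beta <= 26.
u^11 = (-1)^alpha I and v^27 = (-1)^beta I must agree, so alpha and beta have equal parity.
count pairs: odd alpha (5 choices) x odd beta (13), plus even alpha (5) x even beta (13): 5*13 + 5*13 = 130.
Total: 130 irreducible-character components + 1 reducible (abelian) component = 131.

131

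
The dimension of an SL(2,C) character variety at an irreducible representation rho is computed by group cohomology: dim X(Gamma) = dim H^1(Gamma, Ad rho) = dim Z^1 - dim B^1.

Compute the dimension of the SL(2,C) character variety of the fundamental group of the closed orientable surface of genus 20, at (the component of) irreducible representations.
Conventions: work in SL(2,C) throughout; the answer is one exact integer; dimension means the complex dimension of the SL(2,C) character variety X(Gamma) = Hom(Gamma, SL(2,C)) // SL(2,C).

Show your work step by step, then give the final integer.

Gamma = pi_1(Sigma_20) = < a_1, b_1, ..., a_20, b_20 | prod [a_i, b_i] > has 2g = 40 generators and 1 relator.
Before the relator condition, cocycle space has dim 3*40 = 120.
At an irreducible rho, H^2 = coker(d_2) vanishes (Poincare duality: H^2 is dual to H^0 = invariants = 0), so d_2 is surjective onto sl_2 and dim Z^1 = 120 - 3 = 117.
Coboundaries contribute dim B^1 = 3 (injective at irreducible rho).
Hence dim X = 117 - 3 = 114.

114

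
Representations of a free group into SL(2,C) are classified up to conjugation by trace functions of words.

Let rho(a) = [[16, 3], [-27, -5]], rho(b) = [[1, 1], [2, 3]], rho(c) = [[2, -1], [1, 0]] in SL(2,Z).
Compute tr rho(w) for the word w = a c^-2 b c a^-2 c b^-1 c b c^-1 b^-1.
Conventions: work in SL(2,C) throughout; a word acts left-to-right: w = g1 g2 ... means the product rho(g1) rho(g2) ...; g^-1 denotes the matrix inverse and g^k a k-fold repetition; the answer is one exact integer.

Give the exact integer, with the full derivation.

-5259265

rho(a) = [[16, 3], [-27, -5]]
... * rho(c^-1) = [[0, 1], [-1, 2]]  ->  [[-3, 22], [5, -37]]
... * rho(c^-1) = [[0, 1], [-1, 2]]  ->  [[-22, 41], [37, -69]]
... * rho(b) = [[1, 1], [2, 3]]  ->  [[60, 101], [-101, -170]]
... * rho(c) = [[2, -1], [1, 0]]  ->  [[221, -60], [-372, 101]]
... * rho(a^-1) = [[-5, -3], [27, 16]]  ->  [[-2725, -1623], [4587, 2732]]
... * rho(a^-1) = [[-5, -3], [27, 16]]  ->  [[-30196, -17793], [50829, 29951]]
... * rho(c) = [[2, -1], [1, 0]]  ->  [[-78185, 30196], [131609, -50829]]
... * rho(b^-1) = [[3, -1], [-2, 1]]  ->  [[-294947, 108381], [496485, -182438]]
... * rho(c) = [[2, -1], [1, 0]]  ->  [[-481513, 294947], [810532, -496485]]
... * rho(b) = [[1, 1], [2, 3]]  ->  [[108381, 403328], [-182438, -678923]]
... * rho(c^-1) = [[0, 1], [-1, 2]]  ->  [[-403328, 915037], [678923, -1540284]]
... * rho(b^-1) = [[3, -1], [-2, 1]]  ->  [[-3040058, 1318365], [5117337, -2219207]]
tr = -3040058 + -2219207 = -5259265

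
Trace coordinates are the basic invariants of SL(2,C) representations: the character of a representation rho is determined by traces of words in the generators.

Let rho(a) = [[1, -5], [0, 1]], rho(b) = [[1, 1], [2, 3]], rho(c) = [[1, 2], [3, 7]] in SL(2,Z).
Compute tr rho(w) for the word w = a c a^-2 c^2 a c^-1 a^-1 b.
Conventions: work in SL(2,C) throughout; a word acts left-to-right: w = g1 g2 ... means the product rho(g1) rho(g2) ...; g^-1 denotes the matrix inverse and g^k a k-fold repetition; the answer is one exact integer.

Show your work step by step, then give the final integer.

-459947

rho(a) = [[1, -5], [0, 1]]
... * rho(c) = [[1, 2], [3, 7]]  ->  [[-14, -33], [3, 7]]
... * rho(a^-1) = [[1, 5], [0, 1]]  ->  [[-14, -103], [3, 22]]
... * rho(a^-1) = [[1, 5], [0, 1]]  ->  [[-14, -173], [3, 37]]
... * rho(c) = [[1, 2], [3, 7]]  ->  [[-533, -1239], [114, 265]]
... * rho(c) = [[1, 2], [3, 7]]  ->  [[-4250, -9739], [909, 2083]]
... * rho(a) = [[1, -5], [0, 1]]  ->  [[-4250, 11511], [909, -2462]]
... * rho(c^-1) = [[7, -2], [-3, 1]]  ->  [[-64283, 20011], [13749, -4280]]
... * rho(a^-1) = [[1, 5], [0, 1]]  ->  [[-64283, -301404], [13749, 64465]]
... * rho(b) = [[1, 1], [2, 3]]  ->  [[-667091, -968495], [142679, 207144]]
tr = -667091 + 207144 = -459947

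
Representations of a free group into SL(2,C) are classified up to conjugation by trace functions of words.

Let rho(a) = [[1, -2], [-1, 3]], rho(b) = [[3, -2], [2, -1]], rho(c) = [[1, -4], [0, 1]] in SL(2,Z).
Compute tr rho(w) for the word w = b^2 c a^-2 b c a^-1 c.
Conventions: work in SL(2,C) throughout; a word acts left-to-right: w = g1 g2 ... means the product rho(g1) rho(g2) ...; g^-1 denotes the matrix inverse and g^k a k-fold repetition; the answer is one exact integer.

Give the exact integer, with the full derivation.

-258

rho(b) = [[3, -2], [2, -1]]
... * rho(b) = [[3, -2], [2, -1]]  ->  [[5, -4], [4, -3]]
... * rho(c) = [[1, -4], [0, 1]]  ->  [[5, -24], [4, -19]]
... * rho(a^-1) = [[3, 2], [1, 1]]  ->  [[-9, -14], [-7, -11]]
... * rho(a^-1) = [[3, 2], [1, 1]]  ->  [[-41, -32], [-32, -25]]
... * rho(b) = [[3, -2], [2, -1]]  ->  [[-187, 114], [-146, 89]]
... * rho(c) = [[1, -4], [0, 1]]  ->  [[-187, 862], [-146, 673]]
... * rho(a^-1) = [[3, 2], [1, 1]]  ->  [[301, 488], [235, 381]]
... * rho(c) = [[1, -4], [0, 1]]  ->  [[301, -716], [235, -559]]
tr = 301 + -559 = -258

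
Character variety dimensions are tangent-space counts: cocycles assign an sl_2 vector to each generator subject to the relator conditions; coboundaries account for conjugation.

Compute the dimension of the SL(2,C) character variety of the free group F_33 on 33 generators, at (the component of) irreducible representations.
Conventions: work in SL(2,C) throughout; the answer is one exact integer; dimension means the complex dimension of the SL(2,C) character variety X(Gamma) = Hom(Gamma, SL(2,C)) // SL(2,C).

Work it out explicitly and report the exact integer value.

96

Gamma = F_33 has 33 generators and no relators.
Z^1(Gamma, Ad rho) = (sl_2)^33: a cocycle is a free choice of one sl_2 vector per generator, so dim Z^1 = 3*33 = 99.
At an irreducible rho the centralizer of the image in sl_2 is 0, so the coboundary map sl_2 -> Z^1 is injective: dim B^1 = 3.
dim H^1 = 99 - 3 = 96, which is dim X.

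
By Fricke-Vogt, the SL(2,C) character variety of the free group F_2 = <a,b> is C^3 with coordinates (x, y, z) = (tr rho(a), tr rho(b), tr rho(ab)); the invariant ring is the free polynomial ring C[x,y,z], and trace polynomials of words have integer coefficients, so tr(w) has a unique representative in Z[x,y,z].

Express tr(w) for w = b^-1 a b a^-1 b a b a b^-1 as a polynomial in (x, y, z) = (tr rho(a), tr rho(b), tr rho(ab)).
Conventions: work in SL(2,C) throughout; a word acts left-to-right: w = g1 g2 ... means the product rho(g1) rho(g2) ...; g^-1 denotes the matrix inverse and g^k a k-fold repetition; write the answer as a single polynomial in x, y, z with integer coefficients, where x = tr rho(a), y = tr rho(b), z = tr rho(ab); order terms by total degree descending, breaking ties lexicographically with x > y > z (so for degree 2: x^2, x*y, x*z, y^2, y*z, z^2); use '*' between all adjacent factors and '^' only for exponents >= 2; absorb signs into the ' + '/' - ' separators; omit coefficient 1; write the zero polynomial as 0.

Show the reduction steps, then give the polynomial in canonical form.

x^2*y^3*z^2 - x^3*y^2*z - x*y^4*z - 2*x*y^2*z^3 + y^3*z^2 + y*z^4 + x^3*z + 6*x*y^2*z + x*z^3 - x^2*y - y^3 - 5*y*z^2 - 3*x*z + 3*y

trace(a b a b) = trace(b a) * trace(b a) - trace(1)   [split at repeated b] = z^2 - 2
trace(a b a) = trace(a) * trace(b a) - trace(b) = x*z - y
trace(b^2 a b a) = trace(b) * trace(a b a b) - trace(a b a) = y*z^2 - x*z - y
trace(b a b) = trace(b) * trace(a b) - trace(a) = y*z - x
trace(b^2 a b) = trace(b) * trace(b a b) - trace(b a) = y^2*z - x*y - z
trace(a b^2 a b a) = trace(a) * trace(b^2 a b a) - trace(b^2 a b) = x*y*z^2 - x^2*z - y^2*z + z
trace(a b a b a b) = trace(b a b a) * trace(b a) - trace(a b)   [split at repeated b] = z^3 - 3*z
trace(a b a b a) = trace(a) * trace(b a b a) - trace(b a b) = x*z^2 - y*z - x
trace(a b^2 a b a b) = trace(b) * trace(a b a b a b) - trace(a b a b a) = y*z^3 - x*z^2 - 2*y*z + x
trace(b a b a b^-1 a b) = trace(a b^2 a b a) * trace(b) - trace(a b^2 a b a b) = x*y^2*z^2 - x^2*y*z - y^3*z - y*z^3 + x*z^2 + 3*y*z - x
trace(a b a b a b a) = trace(a) * trace(b a b a b a) - trace(b a b a b) = x*z^3 - y*z^2 - 2*x*z + y
trace(a b a b a b a b) = trace(a b a b) * trace(a b a b) - trace(1)   [split at repeated a] = z^4 - 4*z^2 + 2
trace(b a b a b^-1 a b a) = trace(a b a b a b a) * trace(b) - trace(a b a b a b a b) = x*y*z^3 - y^2*z^2 - z^4 - 2*x*y*z + y^2 + 4*z^2 - 2
trace(a b a^-1 b a b a b^-1) = trace(b a b a b^-1 a b) * trace(a) - trace(b a b a b^-1 a b a) = x^2*y^2*z^2 - x^3*y*z - x*y^3*z - 2*x*y*z^3 + x^2*z^2 + y^2*z^2 + z^4 + 5*x*y*z - x^2 - y^2 - 4*z^2 + 2
trace(a b a^-1 b a b a) = trace(b a b a^2 b) * trace(a) - trace(b a b a^2 b a) = x^2*y*z^2 - x^3*z - x*y^2*z - x*z^3 + y*z^2 + 3*x*z - y
trace(b^-1 a b a^-1 b a b a b^-1) = trace(a b a^-1 b a b a b^-1) * trace(b) - trace(a b a^-1 b a b a) = x^2*y^3*z^2 - x^3*y^2*z - x*y^4*z - 2*x*y^2*z^3 + y^3*z^2 + y*z^4 + x^3*z + 6*x*y^2*z + x*z^3 - x^2*y - y^3 - 5*y*z^2 - 3*x*z + 3*y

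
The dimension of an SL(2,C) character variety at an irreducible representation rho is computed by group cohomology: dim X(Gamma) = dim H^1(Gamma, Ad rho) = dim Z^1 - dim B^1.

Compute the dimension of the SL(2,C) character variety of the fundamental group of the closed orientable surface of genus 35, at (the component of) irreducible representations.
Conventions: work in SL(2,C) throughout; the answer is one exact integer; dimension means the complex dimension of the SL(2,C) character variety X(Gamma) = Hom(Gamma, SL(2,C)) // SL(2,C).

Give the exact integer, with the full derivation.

204

Gamma = pi_1(Sigma_35) = < a_1, b_1, ..., a_35, b_35 | prod [a_i, b_i] > has 2g = 70 generators and 1 relator.
A cocycle assigns one sl_2 vector per generator subject to the relator condition d_2(z) = 0: dim of the unconstrained space is 3*2g = 210.
H^2 = coker(d_2) is dual to H^0 = 0 at irreducible rho (Poincare duality), so d_2 is onto: dim Z^1 = 207.
As always at irreducible rho, dim B^1 = 3.
Hence dim X = 207 - 3 = 204.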